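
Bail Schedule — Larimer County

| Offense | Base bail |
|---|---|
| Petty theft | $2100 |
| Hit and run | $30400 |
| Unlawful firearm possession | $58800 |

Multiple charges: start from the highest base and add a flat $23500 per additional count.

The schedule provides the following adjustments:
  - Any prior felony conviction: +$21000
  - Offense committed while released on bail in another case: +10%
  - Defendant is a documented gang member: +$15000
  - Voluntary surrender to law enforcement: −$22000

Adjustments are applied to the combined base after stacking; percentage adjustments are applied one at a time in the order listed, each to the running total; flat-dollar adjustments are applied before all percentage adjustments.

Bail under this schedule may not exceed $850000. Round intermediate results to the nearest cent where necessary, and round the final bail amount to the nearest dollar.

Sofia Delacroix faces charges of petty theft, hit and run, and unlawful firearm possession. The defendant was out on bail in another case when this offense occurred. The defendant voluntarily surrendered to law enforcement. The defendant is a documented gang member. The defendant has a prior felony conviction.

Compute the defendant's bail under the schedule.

Base amounts from the schedule: petty theft $2100; hit and run $30400; unlawful firearm possession $58800.
Stacking rule: highest base plus $23500 per additional charge. Highest is unlawful firearm possession at $58800; 2 additional charges → +$47000. Combined base = $105800.
Any prior felony conviction (+$21000 flat): $105800 + $21000 = $126800.
Defendant is a documented gang member (+$15000 flat): $126800 + $15000 = $141800.
Voluntary surrender to law enforcement (−$22000 flat): $141800 − $22000 = $119800.
Offense committed while released on bail in another case (+10%): $119800 × 1.1 = $131780.
$131780 is within the $850000 maximum.

$131780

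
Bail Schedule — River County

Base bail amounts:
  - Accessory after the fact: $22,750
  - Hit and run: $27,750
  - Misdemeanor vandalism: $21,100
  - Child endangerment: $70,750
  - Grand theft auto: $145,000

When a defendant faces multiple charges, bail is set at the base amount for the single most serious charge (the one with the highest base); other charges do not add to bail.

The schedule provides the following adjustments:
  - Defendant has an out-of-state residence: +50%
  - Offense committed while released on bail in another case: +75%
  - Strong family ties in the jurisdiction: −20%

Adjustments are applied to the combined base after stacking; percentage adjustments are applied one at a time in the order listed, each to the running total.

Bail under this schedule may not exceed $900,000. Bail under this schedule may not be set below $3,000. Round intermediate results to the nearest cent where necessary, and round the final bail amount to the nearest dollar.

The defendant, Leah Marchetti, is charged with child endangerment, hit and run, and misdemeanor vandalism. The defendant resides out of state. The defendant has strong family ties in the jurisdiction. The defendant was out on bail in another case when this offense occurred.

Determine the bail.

$148,575

Base amounts from the schedule: child endangerment $70,750; hit and run $27,750; misdemeanor vandalism $21,100.
Stacking rule: use the highest base only. Highest is child endangerment at $70,750. Combined base = $70,750.
Defendant has an out-of-state residence (+50%): $70,750 × 1.5 = $106,125.
Offense committed while released on bail in another case (+75%): $106,125 × 1.75 = $185,718.75.
Strong family ties in the jurisdiction (−20%): $185,718.75 × 0.8 = $148,575.
$148,575 is within the $900,000 maximum.
$148,575 is at or above the $3,000 minimum.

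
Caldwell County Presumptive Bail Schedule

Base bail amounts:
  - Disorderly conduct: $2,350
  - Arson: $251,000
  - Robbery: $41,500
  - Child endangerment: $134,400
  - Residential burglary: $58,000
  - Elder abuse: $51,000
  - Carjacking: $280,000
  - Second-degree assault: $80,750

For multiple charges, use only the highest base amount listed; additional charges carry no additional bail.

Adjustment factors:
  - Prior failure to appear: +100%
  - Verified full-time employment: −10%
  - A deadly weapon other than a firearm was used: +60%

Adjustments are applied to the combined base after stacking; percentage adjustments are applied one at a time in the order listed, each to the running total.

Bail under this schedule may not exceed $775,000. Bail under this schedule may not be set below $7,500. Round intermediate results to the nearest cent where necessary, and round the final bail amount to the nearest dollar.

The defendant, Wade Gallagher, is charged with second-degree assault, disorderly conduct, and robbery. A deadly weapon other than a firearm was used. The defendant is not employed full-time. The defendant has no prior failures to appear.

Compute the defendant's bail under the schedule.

Base amounts from the schedule: second-degree assault $80,750; disorderly conduct $2,350; robbery $41,500.
Stacking rule: use the highest base only. Highest is second-degree assault at $80,750. Combined base = $80,750.
A deadly weapon other than a firearm was used (+60%): $80,750 × 1.6 = $129,200.
$129,200 is within the $775,000 maximum.
$129,200 is at or above the $7,500 minimum.

$129,200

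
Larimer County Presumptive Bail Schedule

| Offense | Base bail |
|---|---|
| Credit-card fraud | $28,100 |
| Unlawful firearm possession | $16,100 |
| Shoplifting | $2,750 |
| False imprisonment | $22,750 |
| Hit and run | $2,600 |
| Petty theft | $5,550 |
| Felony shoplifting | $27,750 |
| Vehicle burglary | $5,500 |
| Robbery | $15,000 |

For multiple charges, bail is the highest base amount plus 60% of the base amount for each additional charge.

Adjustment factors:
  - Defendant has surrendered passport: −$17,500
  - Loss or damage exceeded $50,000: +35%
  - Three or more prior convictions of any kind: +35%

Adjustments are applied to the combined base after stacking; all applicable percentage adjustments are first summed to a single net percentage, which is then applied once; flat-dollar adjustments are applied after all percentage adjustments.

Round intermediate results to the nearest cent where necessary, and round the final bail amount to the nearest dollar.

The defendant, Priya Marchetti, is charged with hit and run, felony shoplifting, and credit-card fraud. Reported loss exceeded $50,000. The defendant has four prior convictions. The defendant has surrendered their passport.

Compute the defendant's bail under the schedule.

Base amounts from the schedule: hit and run $2,600; felony shoplifting $27,750; credit-card fraud $28,100.
Stacking rule: highest base plus 60% of each additional charge. Highest is credit-card fraud at $28,100. Additional: $2,600 × 60% = $1,560; $27,750 × 60% = $16,650. Combined base = $28,100 + $18,210 = $46,310.
Net percentage adjustment: +35% +35% = +70%. $46,310 × 1.7 = $78,727.
Defendant has surrendered passport (−$17,500 flat): $78,727 − $17,500 = $61,227.

$61,227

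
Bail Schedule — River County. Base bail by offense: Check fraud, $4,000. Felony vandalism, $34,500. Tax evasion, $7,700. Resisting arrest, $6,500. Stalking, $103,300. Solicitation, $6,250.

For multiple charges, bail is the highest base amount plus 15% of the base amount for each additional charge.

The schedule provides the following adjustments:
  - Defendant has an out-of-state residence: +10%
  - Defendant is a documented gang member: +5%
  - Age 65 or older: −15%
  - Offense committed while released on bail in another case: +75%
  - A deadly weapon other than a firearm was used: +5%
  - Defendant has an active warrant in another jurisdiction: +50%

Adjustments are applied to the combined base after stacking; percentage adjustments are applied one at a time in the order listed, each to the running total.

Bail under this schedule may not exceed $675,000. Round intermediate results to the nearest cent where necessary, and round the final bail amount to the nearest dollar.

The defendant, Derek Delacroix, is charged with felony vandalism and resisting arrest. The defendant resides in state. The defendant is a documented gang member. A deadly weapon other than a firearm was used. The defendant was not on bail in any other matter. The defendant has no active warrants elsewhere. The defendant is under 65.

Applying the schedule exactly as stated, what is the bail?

Base amounts from the schedule: felony vandalism $34,500; resisting arrest $6,500.
Stacking rule: highest base plus 15% of each additional charge. Highest is felony vandalism at $34,500. Additional: $6,500 × 15% = $975. Combined base = $34,500 + $975 = $35,475.
Defendant is a documented gang member (+5%): $35,475 × 1.05 = $37,248.75.
A deadly weapon other than a firearm was used (+5%): $37,248.75 × 1.05 = $39,111.19.
$39,111.19 is within the $675,000 maximum.
Rounded to the nearest dollar: $39,111.

$39,111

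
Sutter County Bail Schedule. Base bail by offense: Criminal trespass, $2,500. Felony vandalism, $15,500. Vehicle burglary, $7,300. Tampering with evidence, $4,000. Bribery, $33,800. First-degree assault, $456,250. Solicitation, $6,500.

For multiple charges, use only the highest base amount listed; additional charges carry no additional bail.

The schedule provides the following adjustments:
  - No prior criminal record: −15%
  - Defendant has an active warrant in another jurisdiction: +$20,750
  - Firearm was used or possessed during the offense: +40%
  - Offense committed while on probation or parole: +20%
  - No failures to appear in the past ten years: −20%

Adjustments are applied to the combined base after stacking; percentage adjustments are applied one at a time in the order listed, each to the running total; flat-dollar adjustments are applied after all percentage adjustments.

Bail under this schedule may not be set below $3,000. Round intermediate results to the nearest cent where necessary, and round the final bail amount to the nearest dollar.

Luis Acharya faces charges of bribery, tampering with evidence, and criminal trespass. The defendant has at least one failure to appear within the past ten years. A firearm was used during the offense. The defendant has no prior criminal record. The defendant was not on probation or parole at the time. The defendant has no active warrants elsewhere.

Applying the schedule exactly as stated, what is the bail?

$40,222

Base amounts from the schedule: bribery $33,800; tampering with evidence $4,000; criminal trespass $2,500.
Stacking rule: use the highest base only. Highest is bribery at $33,800. Combined base = $33,800.
No prior criminal record (−15%): $33,800 × 0.85 = $28,730.
Firearm was used or possessed during the offense (+40%): $28,730 × 1.4 = $40,222.
$40,222 is at or above the $3,000 minimum.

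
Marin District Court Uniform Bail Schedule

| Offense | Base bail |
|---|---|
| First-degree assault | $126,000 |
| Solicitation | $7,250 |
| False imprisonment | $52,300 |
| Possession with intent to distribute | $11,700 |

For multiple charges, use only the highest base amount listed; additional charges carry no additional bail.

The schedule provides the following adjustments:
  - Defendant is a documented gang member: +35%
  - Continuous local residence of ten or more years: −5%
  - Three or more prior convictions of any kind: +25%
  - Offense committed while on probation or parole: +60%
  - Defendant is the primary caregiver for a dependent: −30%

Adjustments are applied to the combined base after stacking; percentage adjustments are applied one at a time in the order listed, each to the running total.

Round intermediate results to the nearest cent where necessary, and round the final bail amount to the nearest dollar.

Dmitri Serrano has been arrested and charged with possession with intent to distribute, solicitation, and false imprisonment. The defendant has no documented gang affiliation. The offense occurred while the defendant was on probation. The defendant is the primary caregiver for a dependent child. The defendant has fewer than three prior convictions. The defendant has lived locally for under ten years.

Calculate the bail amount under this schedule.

$58,576

Base amounts from the schedule: possession with intent to distribute $11,700; solicitation $7,250; false imprisonment $52,300.
Stacking rule: use the highest base only. Highest is false imprisonment at $52,300. Combined base = $52,300.
Offense committed while on probation or parole (+60%): $52,300 × 1.6 = $83,680.
Defendant is the primary caregiver for a dependent (−30%): $83,680 × 0.7 = $58,576.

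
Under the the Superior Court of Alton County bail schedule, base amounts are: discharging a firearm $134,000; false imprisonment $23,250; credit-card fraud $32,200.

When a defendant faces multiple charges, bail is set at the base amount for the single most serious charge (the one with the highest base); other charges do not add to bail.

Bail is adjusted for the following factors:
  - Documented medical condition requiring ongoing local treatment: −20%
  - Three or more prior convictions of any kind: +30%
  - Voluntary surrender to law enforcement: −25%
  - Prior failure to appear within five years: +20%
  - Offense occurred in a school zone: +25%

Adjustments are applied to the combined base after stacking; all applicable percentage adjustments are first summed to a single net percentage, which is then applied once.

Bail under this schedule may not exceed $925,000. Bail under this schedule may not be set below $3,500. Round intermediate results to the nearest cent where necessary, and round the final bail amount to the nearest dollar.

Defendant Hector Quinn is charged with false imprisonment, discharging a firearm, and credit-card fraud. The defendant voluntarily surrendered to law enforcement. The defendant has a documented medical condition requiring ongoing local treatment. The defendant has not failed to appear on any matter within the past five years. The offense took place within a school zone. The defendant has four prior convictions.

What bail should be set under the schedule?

$147,400

Base amounts from the schedule: false imprisonment $23,250; discharging a firearm $134,000; credit-card fraud $32,200.
Stacking rule: use the highest base only. Highest is discharging a firearm at $134,000. Combined base = $134,000.
Net percentage adjustment: −20% +30% −25% +25% = +10%. $134,000 × 1.1 = $147,400.
$147,400 is within the $925,000 maximum.
$147,400 is at or above the $3,500 minimum.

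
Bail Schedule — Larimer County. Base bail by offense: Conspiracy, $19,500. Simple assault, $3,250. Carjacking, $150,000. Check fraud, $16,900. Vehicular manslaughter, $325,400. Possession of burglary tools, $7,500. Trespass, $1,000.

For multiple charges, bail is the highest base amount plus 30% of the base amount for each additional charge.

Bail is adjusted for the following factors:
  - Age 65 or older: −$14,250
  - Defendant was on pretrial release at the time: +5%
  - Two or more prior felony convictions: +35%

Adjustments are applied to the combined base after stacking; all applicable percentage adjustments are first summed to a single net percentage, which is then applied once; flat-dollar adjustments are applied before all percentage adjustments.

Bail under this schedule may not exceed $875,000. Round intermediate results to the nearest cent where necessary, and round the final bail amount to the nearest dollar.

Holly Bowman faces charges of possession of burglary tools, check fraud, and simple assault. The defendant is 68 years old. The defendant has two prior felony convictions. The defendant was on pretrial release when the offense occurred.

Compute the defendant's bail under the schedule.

$8,225

Base amounts from the schedule: possession of burglary tools $7,500; check fraud $16,900; simple assault $3,250.
Stacking rule: highest base plus 30% of each additional charge. Highest is check fraud at $16,900. Additional: $7,500 × 30% = $2,250; $3,250 × 30% = $975. Combined base = $16,900 + $3,225 = $20,125.
Age 65 or older (−$14,250 flat): $20,125 − $14,250 = $5,875.
Net percentage adjustment: +5% +35% = +40%. $5,875 × 1.4 = $8,225.
$8,225 is within the $875,000 maximum.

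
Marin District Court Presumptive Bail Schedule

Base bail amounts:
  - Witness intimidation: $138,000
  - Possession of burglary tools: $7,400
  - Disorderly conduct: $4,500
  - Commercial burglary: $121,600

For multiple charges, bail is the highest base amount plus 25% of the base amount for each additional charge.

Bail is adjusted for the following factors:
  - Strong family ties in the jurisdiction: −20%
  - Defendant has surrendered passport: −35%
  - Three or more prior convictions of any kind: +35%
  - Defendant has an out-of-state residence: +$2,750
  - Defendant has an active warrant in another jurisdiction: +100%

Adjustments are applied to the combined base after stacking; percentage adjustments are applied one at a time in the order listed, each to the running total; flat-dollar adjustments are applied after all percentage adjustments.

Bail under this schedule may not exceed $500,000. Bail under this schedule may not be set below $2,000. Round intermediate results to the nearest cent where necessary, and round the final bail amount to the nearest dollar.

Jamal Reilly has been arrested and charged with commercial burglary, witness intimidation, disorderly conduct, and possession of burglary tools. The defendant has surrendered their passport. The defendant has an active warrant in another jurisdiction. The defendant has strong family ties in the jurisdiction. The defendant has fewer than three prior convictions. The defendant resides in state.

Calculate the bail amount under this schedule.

Base amounts from the schedule: commercial burglary $121,600; witness intimidation $138,000; disorderly conduct $4,500; possession of burglary tools $7,400.
Stacking rule: highest base plus 25% of each additional charge. Highest is witness intimidation at $138,000. Additional: $121,600 × 25% = $30,400; $4,500 × 25% = $1,125; $7,400 × 25% = $1,850. Combined base = $138,000 + $33,375 = $171,375.
Strong family ties in the jurisdiction (−20%): $171,375 × 0.8 = $137,100.
Defendant has surrendered passport (−35%): $137,100 × 0.65 = $89,115.
Defendant has an active warrant in another jurisdiction (+100%): $89,115 × 2 = $178,230.
$178,230 is within the $500,000 maximum.
$178,230 is at or above the $2,000 minimum.

$178,230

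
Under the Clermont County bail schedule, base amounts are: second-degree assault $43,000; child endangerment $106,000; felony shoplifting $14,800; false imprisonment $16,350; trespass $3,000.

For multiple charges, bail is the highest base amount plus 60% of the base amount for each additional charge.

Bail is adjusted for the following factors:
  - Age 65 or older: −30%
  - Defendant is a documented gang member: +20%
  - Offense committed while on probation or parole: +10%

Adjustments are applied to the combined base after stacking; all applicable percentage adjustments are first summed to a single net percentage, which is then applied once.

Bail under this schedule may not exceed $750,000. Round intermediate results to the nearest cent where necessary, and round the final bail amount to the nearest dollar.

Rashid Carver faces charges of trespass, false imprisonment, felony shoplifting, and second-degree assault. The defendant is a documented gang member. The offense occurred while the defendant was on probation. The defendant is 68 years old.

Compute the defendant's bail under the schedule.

Base amounts from the schedule: trespass $3,000; false imprisonment $16,350; felony shoplifting $14,800; second-degree assault $43,000.
Stacking rule: highest base plus 60% of each additional charge. Highest is second-degree assault at $43,000. Additional: $3,000 × 60% = $1,800; $16,350 × 60% = $9,810; $14,800 × 60% = $8,880. Combined base = $43,000 + $20,490 = $63,490.
Net percentage adjustment: −30% +20% +10% = +0%. $63,490 × 1 = $63,490.
$63,490 is within the $750,000 maximum.

$63,490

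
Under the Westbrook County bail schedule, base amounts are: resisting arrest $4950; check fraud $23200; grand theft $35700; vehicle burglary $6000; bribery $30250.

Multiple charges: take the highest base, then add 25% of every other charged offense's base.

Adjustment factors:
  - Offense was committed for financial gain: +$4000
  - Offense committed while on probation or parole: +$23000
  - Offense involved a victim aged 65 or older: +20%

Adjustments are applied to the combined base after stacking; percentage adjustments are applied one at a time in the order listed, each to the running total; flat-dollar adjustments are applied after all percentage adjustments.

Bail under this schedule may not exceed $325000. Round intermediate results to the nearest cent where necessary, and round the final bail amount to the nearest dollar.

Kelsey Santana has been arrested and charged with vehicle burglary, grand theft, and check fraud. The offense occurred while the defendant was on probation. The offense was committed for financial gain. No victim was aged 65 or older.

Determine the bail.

$70000

Base amounts from the schedule: vehicle burglary $6000; grand theft $35700; check fraud $23200.
Stacking rule: highest base plus 25% of each additional charge. Highest is grand theft at $35700. Additional: $6000 × 25% = $1500; $23200 × 25% = $5800. Combined base = $35700 + $7300 = $43000.
Offense was committed for financial gain (+$4000 flat): $43000 + $4000 = $47000.
Offense committed while on probation or parole (+$23000 flat): $47000 + $23000 = $70000.
$70000 is within the $325000 maximum.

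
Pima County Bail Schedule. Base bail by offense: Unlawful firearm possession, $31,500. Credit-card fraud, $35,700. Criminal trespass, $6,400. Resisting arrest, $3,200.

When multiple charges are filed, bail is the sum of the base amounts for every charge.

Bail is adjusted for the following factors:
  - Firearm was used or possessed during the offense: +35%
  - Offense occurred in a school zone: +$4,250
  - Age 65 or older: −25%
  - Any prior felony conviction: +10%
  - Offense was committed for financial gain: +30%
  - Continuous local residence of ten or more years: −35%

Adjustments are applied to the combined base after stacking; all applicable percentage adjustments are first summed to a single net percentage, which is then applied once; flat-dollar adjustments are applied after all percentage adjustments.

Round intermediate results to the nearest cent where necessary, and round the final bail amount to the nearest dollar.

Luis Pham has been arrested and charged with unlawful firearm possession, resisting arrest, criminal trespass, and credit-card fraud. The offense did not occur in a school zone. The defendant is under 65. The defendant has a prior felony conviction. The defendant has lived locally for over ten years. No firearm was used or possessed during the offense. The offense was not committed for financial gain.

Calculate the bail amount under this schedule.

$57,600

Base amounts from the schedule: unlawful firearm possession $31,500; resisting arrest $3,200; criminal trespass $6,400; credit-card fraud $35,700.
Stacking rule: sum of all bases. $31,500 + $3,200 + $6,400 + $35,700 = $76,800.
Net percentage adjustment: +10% −35% = −25%. $76,800 × 0.75 = $57,600.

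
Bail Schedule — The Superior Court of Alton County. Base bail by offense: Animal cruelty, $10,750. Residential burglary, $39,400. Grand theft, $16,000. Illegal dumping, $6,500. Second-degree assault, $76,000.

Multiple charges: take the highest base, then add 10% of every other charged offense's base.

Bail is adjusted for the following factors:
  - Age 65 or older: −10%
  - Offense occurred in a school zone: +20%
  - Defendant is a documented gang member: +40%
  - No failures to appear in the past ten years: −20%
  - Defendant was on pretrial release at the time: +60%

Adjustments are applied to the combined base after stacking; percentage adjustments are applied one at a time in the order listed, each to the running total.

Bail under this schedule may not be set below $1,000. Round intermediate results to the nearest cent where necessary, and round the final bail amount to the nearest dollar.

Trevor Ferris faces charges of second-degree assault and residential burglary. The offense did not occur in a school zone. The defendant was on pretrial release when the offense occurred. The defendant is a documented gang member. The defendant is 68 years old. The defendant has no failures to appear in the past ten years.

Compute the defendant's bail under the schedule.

$128,927

Base amounts from the schedule: second-degree assault $76,000; residential burglary $39,400.
Stacking rule: highest base plus 10% of each additional charge. Highest is second-degree assault at $76,000. Additional: $39,400 × 10% = $3,940. Combined base = $76,000 + $3,940 = $79,940.
Age 65 or older (−10%): $79,940 × 0.9 = $71,946.
Defendant is a documented gang member (+40%): $71,946 × 1.4 = $100,724.40.
No failures to appear in the past ten years (−20%): $100,724.40 × 0.8 = $80,579.52.
Defendant was on pretrial release at the time (+60%): $80,579.52 × 1.6 = $128,927.23.
$128,927.23 is at or above the $1,000 minimum.
Rounded to the nearest dollar: $128,927.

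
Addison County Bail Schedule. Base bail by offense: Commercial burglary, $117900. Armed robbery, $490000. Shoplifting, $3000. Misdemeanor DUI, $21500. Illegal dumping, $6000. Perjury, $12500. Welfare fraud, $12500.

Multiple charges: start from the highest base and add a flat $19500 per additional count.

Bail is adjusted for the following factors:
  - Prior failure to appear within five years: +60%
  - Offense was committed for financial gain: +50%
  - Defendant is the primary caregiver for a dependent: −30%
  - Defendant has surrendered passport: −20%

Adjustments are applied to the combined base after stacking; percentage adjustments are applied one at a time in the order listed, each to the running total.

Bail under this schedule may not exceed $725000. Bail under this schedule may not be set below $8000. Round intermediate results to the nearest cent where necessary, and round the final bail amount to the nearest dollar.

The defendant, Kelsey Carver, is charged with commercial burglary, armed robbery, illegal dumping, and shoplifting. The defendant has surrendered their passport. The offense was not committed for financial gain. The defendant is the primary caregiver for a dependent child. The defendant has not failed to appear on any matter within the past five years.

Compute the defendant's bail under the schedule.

Base amounts from the schedule: commercial burglary $117900; armed robbery $490000; illegal dumping $6000; shoplifting $3000.
Stacking rule: highest base plus $19500 per additional charge. Highest is armed robbery at $490000; 3 additional charges → +$58500. Combined base = $548500.
Defendant is the primary caregiver for a dependent (−30%): $548500 × 0.7 = $383950.
Defendant has surrendered passport (−20%): $383950 × 0.8 = $307160.
$307160 is within the $725000 maximum.
$307160 is at or above the $8000 minimum.

$307160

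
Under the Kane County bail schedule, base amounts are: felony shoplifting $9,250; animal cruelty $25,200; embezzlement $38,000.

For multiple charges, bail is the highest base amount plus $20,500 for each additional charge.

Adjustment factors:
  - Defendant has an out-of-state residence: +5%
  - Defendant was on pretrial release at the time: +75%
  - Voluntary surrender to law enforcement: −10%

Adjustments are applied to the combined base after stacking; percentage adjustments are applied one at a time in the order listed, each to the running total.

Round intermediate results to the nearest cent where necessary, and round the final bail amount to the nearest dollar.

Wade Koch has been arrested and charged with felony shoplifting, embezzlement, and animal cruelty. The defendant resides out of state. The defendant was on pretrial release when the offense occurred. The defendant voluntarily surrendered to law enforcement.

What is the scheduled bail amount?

$130,646

Base amounts from the schedule: felony shoplifting $9,250; embezzlement $38,000; animal cruelty $25,200.
Stacking rule: highest base plus $20,500 per additional charge. Highest is embezzlement at $38,000; 2 additional charges → +$41,000. Combined base = $79,000.
Defendant has an out-of-state residence (+5%): $79,000 × 1.05 = $82,950.
Defendant was on pretrial release at the time (+75%): $82,950 × 1.75 = $145,162.50.
Voluntary surrender to law enforcement (−10%): $145,162.50 × 0.9 = $130,646.25.
Rounded to the nearest dollar: $130,646.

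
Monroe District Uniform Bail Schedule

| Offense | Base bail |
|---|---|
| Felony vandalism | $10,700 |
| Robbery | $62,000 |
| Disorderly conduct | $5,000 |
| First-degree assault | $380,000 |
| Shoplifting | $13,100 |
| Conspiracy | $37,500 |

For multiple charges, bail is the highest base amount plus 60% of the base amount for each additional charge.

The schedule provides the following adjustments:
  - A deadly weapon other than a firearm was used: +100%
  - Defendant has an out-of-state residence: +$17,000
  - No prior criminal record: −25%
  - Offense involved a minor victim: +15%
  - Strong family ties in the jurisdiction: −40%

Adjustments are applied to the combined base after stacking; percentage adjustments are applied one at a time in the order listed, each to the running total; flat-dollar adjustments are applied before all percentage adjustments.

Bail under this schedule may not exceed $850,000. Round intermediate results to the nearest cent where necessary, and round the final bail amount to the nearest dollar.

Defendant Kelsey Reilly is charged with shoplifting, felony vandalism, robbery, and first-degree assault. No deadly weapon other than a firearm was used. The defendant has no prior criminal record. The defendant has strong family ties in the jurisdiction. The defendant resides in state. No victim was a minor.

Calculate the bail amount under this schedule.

$194,166

Base amounts from the schedule: shoplifting $13,100; felony vandalism $10,700; robbery $62,000; first-degree assault $380,000.
Stacking rule: highest base plus 60% of each additional charge. Highest is first-degree assault at $380,000. Additional: $13,100 × 60% = $7,860; $10,700 × 60% = $6,420; $62,000 × 60% = $37,200. Combined base = $380,000 + $51,480 = $431,480.
No prior criminal record (−25%): $431,480 × 0.75 = $323,610.
Strong family ties in the jurisdiction (−40%): $323,610 × 0.6 = $194,166.
$194,166 is within the $850,000 maximum.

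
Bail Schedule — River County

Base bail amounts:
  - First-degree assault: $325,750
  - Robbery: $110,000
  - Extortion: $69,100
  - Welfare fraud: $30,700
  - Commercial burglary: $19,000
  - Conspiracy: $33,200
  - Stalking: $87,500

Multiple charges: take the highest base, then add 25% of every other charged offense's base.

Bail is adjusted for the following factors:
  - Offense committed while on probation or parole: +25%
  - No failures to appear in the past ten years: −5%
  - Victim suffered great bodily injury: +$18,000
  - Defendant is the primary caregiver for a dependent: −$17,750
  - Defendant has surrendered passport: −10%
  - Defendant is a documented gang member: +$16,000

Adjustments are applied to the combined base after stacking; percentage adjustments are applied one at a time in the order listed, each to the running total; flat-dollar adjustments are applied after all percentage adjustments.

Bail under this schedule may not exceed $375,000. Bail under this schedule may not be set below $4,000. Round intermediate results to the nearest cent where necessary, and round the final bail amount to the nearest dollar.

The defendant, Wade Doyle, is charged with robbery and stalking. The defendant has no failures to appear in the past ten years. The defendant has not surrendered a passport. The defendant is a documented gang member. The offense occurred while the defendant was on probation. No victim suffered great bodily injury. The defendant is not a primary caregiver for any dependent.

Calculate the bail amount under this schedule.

Base amounts from the schedule: robbery $110,000; stalking $87,500.
Stacking rule: highest base plus 25% of each additional charge. Highest is robbery at $110,000. Additional: $87,500 × 25% = $21,875. Combined base = $110,000 + $21,875 = $131,875.
Offense committed while on probation or parole (+25%): $131,875 × 1.25 = $164,843.75.
No failures to appear in the past ten years (−5%): $164,843.75 × 0.95 = $156,601.56.
Defendant is a documented gang member (+$16,000 flat): $156,601.56 + $16,000 = $172,601.56.
$172,601.56 is within the $375,000 maximum.
$172,601.56 is at or above the $4,000 minimum.
Rounded to the nearest dollar: $172,602.

$172,602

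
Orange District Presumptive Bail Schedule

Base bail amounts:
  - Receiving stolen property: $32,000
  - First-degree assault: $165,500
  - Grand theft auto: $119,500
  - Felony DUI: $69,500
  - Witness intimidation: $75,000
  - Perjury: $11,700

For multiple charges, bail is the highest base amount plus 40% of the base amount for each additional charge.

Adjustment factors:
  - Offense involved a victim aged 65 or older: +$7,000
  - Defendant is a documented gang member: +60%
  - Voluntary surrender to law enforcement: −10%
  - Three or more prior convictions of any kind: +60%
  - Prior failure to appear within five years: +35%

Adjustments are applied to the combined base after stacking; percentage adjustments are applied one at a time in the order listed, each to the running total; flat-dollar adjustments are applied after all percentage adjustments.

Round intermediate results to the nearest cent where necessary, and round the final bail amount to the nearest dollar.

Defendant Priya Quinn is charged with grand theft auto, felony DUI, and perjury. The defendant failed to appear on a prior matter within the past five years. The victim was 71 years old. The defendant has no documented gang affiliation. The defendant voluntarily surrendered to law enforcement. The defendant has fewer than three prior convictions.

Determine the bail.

$191,656

Base amounts from the schedule: grand theft auto $119,500; felony DUI $69,500; perjury $11,700.
Stacking rule: highest base plus 40% of each additional charge. Highest is grand theft auto at $119,500. Additional: $69,500 × 40% = $27,800; $11,700 × 40% = $4,680. Combined base = $119,500 + $32,480 = $151,980.
Voluntary surrender to law enforcement (−10%): $151,980 × 0.9 = $136,782.
Prior failure to appear within five years (+35%): $136,782 × 1.35 = $184,655.70.
Offense involved a victim aged 65 or older (+$7,000 flat): $184,655.70 + $7,000 = $191,655.70.
Rounded to the nearest dollar: $191,656.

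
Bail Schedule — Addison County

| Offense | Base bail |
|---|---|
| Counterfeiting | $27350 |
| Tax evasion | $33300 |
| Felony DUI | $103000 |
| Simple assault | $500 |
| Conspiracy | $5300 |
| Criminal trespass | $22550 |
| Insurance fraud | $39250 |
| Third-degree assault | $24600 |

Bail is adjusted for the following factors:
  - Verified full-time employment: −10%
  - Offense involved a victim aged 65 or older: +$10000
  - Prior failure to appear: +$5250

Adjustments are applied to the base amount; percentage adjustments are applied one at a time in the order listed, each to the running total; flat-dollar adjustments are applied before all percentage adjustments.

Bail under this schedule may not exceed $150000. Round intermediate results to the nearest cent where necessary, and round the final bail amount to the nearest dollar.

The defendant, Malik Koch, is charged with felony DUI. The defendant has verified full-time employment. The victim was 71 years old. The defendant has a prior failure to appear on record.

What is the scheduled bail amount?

$106425

Base amounts from the schedule: felony DUI $103000.
Single charge. Combined base = $103000.
Offense involved a victim aged 65 or older (+$10000 flat): $103000 + $10000 = $113000.
Prior failure to appear (+$5250 flat): $113000 + $5250 = $118250.
Verified full-time employment (−10%): $118250 × 0.9 = $106425.
$106425 is within the $150000 maximum.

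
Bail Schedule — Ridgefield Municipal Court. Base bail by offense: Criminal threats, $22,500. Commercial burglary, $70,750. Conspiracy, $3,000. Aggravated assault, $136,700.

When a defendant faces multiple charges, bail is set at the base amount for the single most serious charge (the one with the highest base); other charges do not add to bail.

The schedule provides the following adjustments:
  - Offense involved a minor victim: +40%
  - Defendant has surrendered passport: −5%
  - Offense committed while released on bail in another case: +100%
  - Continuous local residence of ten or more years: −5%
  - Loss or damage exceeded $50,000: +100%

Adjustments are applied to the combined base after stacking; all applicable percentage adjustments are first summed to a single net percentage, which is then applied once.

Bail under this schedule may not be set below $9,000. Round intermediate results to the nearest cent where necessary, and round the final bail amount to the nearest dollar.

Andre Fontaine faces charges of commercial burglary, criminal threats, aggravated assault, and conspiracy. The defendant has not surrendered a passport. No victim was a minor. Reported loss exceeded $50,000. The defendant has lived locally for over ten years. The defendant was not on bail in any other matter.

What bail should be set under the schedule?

Base amounts from the schedule: commercial burglary $70,750; criminal threats $22,500; aggravated assault $136,700; conspiracy $3,000.
Stacking rule: use the highest base only. Highest is aggravated assault at $136,700. Combined base = $136,700.
Net percentage adjustment: −5% +100% = +95%. $136,700 × 1.95 = $266,565.
$266,565 is at or above the $9,000 minimum.

$266,565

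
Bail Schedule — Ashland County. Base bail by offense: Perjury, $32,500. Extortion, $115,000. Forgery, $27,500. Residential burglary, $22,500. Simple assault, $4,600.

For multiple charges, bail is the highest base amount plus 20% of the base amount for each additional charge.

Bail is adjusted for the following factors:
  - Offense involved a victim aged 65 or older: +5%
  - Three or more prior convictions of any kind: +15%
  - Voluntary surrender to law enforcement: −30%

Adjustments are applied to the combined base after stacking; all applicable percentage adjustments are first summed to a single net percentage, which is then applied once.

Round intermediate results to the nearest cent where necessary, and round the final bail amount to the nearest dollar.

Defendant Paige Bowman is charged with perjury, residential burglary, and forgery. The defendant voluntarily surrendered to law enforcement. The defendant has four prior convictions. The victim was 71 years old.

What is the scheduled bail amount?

$38,250

Base amounts from the schedule: perjury $32,500; residential burglary $22,500; forgery $27,500.
Stacking rule: highest base plus 20% of each additional charge. Highest is perjury at $32,500. Additional: $22,500 × 20% = $4,500; $27,500 × 20% = $5,500. Combined base = $32,500 + $10,000 = $42,500.
Net percentage adjustment: +5% +15% −30% = −10%. $42,500 × 0.9 = $38,250.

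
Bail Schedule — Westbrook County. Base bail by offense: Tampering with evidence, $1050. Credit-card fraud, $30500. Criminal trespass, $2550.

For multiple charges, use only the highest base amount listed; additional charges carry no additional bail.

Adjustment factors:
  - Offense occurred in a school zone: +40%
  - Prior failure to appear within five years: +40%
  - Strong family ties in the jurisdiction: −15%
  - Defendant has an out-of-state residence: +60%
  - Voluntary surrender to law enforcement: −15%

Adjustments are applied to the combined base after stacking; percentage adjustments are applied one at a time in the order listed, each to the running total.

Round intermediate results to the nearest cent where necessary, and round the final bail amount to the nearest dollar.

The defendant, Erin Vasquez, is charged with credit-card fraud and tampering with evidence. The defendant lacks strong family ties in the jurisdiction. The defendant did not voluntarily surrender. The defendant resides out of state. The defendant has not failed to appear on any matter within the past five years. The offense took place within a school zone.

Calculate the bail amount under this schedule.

$68320

Base amounts from the schedule: credit-card fraud $30500; tampering with evidence $1050.
Stacking rule: use the highest base only. Highest is credit-card fraud at $30500. Combined base = $30500.
Offense occurred in a school zone (+40%): $30500 × 1.4 = $42700.
Defendant has an out-of-state residence (+60%): $42700 × 1.6 = $68320.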